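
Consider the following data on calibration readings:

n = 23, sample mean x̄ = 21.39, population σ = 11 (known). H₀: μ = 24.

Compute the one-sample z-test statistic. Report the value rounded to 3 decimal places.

SE = σ/√n = 11/√23 = 2.2937
z = (x̄−μ₀)/SE = (21.39−24)/2.2937 = -1.1379

test statistic = -1.138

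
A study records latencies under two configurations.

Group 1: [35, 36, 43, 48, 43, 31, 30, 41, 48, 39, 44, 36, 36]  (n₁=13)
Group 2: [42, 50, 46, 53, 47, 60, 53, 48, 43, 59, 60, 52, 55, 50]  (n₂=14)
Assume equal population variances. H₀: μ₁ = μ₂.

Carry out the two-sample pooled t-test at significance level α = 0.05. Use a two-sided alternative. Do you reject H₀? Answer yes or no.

x̄₁=39.231, s₁=5.847, n₁=13
x̄₂=51.286, s₂=5.863, n₂=14
s_p² = [12·5.847² + 13·5.863²]/25 = 34.2866
SE = √(s_p²·(1/13+1/14)) = 2.2553
t = (39.231−51.286)/2.2553 = -5.3451
df = 25
p-value (two-sided) = 0.00002
At α=0.05: p < α → reject H₀

reject H₀: yes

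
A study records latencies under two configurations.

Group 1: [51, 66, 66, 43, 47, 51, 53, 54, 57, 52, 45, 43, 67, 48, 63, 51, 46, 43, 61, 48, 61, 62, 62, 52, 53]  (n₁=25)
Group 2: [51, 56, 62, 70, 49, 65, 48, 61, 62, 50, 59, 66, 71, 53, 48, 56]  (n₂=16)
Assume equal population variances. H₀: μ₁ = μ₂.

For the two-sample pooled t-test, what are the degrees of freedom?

df = n₁ + n₂ − 2 = 25 + 16 − 2 = 39

degrees of freedom = 39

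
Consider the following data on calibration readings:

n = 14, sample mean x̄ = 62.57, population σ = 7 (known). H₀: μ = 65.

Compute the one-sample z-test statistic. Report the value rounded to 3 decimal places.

SE = σ/√n = 7/√14 = 1.8708
z = (x̄−μ₀)/SE = (62.57−65)/1.8708 = -1.2989

test statistic = -1.299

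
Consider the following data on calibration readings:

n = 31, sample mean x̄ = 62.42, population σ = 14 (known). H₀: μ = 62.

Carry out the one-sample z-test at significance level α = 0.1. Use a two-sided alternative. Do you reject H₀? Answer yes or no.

reject H₀: no

SE = σ/√n = 14/√31 = 2.5145
z = (x̄−μ₀)/SE = (62.42−62)/2.5145 = 0.1670
p-value (two-sided) = 0.86734
At α=0.1: p ≥ α → fail to reject H₀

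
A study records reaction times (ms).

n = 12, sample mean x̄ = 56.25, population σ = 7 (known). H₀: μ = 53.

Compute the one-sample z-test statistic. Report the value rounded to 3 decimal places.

test statistic = 1.608

SE = σ/√n = 7/√12 = 2.0207
z = (x̄−μ₀)/SE = (56.25−53)/2.0207 = 1.6083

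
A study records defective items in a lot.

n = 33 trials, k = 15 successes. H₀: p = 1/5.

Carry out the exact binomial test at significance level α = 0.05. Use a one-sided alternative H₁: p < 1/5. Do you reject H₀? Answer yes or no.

reject H₀: no

Exact binomial: n=33, k=15, p₀=1/5=0.2000
P(X≤15) from Σ C(n,i)·p₀^i·(1−p₀)^(n−i)
p-value (one-sided, H₁ less) = 0.99977
At α=0.05: p ≥ α → fail to reject H₀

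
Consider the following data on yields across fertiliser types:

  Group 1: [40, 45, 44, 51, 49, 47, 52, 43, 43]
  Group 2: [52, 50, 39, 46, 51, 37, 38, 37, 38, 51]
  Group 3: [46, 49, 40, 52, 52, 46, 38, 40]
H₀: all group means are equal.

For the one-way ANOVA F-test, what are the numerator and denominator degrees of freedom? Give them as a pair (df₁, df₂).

degrees of freedom = [2, 24]

k = 3 groups, N = 27 total
df = (k−1, N−k) = (3−1, 27−3) = (2, 24)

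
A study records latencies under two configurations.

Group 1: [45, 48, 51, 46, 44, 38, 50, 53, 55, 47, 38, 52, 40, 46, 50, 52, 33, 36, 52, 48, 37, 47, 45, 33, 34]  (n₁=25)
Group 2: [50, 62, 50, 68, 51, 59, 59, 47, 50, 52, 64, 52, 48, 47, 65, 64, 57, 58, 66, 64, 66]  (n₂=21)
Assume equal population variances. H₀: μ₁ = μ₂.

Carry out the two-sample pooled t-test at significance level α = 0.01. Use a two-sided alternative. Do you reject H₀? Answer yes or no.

x̄₁=44.800, s₁=6.776, n₁=25
x̄₂=57.095, s₂=7.217, n₂=21
s_p² = [24·6.776² + 20·7.217²]/44 = 48.7229
SE = √(s_p²·(1/25+1/21)) = 2.0662
t = (44.800−57.095)/2.0662 = -5.9507
df = 44
p-value (two-sided) = 0.00000
At α=0.01: p < α → reject H₀

reject H₀: yes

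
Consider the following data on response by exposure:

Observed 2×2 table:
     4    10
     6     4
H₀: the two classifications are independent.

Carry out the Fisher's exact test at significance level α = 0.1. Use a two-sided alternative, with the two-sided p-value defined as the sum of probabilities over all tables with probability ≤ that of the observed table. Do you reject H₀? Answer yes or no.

reject H₀: no

Margins: r₁=14, r₂=10, c₁=10, c₂=14, n=24
p_obs = C(14,4)·C(10,6)/C(24,10); sum pmf over tables with pmf ≤ p_obs
p-value (two-sided) = 0.21123
At α=0.1: p ≥ α → fail to reject H₀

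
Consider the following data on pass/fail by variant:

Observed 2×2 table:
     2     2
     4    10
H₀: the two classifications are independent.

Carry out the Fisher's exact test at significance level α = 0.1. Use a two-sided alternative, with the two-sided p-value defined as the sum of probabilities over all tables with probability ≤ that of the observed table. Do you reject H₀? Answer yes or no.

Margins: r₁=4, r₂=14, c₁=6, c₂=12, n=18
p_obs = C(4,2)·C(14,4)/C(18,6); sum pmf over tables with pmf ≤ p_obs
p-value (two-sided) = 0.56863
At α=0.1: p ≥ α → fail to reject H₀

reject H₀: no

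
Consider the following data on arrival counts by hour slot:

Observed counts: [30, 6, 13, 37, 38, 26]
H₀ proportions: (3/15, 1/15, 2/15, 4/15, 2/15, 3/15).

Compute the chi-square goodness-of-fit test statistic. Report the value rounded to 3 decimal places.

n = 150; E_i = n·p_i = [30.00, 10.00, 20.00, 40.00, 20.00, 30.00]
χ² = (30−30.00)²/30.00 + (6−10.00)²/10.00 + (13−20.00)²/20.00 + (37−40.00)²/40.00 + (38−20.00)²/20.00 + (26−30.00)²/30.00 = 21.0083
df = 5

test statistic = 21.008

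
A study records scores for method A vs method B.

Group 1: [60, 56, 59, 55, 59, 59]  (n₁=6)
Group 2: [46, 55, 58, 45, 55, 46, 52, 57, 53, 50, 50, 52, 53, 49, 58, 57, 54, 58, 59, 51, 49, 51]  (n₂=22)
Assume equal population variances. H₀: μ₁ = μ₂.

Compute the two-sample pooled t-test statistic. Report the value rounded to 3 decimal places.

x̄₁=58.000, s₁=2.000, n₁=6
x̄₂=52.636, s₂=4.204, n₂=22
s_p² = [5·2.000² + 21·4.204²]/26 = 15.0420
SE = √(s_p²·(1/6+1/22)) = 1.7863
t = (58.000−52.636)/1.7863 = 3.0027
df = 26

test statistic = 3.003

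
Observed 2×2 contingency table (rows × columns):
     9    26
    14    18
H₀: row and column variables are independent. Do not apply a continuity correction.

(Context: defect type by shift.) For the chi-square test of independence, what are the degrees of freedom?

degrees of freedom = 1

df = (r−1)(c−1) = (2−1)·(2−1) = 1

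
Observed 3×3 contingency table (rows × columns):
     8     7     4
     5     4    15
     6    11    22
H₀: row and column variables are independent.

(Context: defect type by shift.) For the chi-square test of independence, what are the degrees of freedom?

df = (r−1)(c−1) = (3−1)·(3−1) = 4

degrees of freedom = 4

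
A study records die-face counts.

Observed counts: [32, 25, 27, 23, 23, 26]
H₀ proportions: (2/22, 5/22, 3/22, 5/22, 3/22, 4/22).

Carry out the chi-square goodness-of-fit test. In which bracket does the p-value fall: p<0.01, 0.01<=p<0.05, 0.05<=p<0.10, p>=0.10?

n = 156; E_i = n·p_i = [14.18, 35.45, 21.27, 35.45, 21.27, 28.36]
χ² = (32−14.18)²/14.18 + (25−35.45)²/35.45 + (27−21.27)²/21.27 + (23−35.45)²/35.45 + (23−21.27)²/21.27 + (26−28.36)²/28.36 = 31.7239
df = 5
p-value (upper-tail) = 0.00001
→ bracket: p<0.01

p-value bracket: p<0.01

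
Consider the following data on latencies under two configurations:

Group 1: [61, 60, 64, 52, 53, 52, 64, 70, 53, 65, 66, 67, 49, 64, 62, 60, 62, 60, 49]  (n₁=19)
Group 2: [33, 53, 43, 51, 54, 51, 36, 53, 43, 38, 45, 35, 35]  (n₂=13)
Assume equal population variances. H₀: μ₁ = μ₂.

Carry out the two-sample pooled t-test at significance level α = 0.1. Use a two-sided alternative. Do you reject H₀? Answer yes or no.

x̄₁=59.632, s₁=6.379, n₁=19
x̄₂=43.846, s₂=7.883, n₂=13
s_p² = [18·6.379² + 12·7.883²]/30 = 49.2704
SE = √(s_p²·(1/19+1/13)) = 2.5265
t = (59.632−43.846)/2.5265 = 6.2479
df = 30
p-value (two-sided) = 0.00000
At α=0.1: p < α → reject H₀

reject H₀: yes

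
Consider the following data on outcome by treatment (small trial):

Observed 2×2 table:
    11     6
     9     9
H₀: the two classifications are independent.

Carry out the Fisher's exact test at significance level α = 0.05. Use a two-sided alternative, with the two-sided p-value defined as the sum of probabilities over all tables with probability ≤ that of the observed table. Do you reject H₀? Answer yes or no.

reject H₀: no

Margins: r₁=17, r₂=18, c₁=20, c₂=15, n=35
p_obs = C(17,11)·C(18,9)/C(35,20); sum pmf over tables with pmf ≤ p_obs
p-value (two-sided) = 0.49979
At α=0.05: p ≥ α → fail to reject H₀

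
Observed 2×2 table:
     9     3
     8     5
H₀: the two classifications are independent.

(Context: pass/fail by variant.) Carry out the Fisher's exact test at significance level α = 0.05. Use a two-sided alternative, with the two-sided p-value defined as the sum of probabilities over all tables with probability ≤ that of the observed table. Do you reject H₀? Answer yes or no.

reject H₀: no

Margins: r₁=12, r₂=13, c₁=17, c₂=8, n=25
p_obs = C(12,9)·C(13,8)/C(25,17); sum pmf over tables with pmf ≤ p_obs
p-value (two-sided) = 0.67277
At α=0.05: p ≥ α → fail to reject H₀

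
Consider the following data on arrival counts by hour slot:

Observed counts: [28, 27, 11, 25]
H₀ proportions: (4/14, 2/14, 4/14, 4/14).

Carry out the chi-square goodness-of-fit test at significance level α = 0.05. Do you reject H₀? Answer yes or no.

n = 91; E_i = n·p_i = [26.00, 13.00, 26.00, 26.00]
χ² = (28−26.00)²/26.00 + (27−13.00)²/13.00 + (11−26.00)²/26.00 + (25−26.00)²/26.00 = 23.9231
df = 3
p-value (upper-tail) = 0.00003
At α=0.05: p < α → reject H₀

reject H₀: yes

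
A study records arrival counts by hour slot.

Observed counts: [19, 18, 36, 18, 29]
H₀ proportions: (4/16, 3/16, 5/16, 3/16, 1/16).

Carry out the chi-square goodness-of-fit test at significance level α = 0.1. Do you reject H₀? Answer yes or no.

reject H₀: yes

n = 120; E_i = n·p_i = [30.00, 22.50, 37.50, 22.50, 7.50]
χ² = (19−30.00)²/30.00 + (18−22.50)²/22.50 + (36−37.50)²/37.50 + (18−22.50)²/22.50 + (29−7.50)²/7.50 = 67.5267
df = 4
p-value (upper-tail) = 0.00000
At α=0.1: p < α → reject H₀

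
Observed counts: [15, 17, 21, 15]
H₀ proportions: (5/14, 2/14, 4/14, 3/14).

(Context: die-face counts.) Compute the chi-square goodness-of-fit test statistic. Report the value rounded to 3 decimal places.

test statistic = 9.154

n = 68; E_i = n·p_i = [24.29, 9.71, 19.43, 14.57]
χ² = (15−24.29)²/24.29 + (17−9.71)²/9.71 + (21−19.43)²/19.43 + (15−14.57)²/14.57 = 9.1544
df = 3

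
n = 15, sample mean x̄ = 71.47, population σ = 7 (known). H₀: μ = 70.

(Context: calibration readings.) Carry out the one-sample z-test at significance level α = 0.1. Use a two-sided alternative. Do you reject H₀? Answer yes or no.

SE = σ/√n = 7/√15 = 1.8074
z = (x̄−μ₀)/SE = (71.47−70)/1.8074 = 0.8133
p-value (two-sided) = 0.41603
At α=0.1: p ≥ α → fail to reject H₀

reject H₀: no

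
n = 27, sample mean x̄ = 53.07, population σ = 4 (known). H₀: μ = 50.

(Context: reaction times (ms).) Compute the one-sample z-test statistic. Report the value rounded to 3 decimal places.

SE = σ/√n = 4/√27 = 0.7698
z = (x̄−μ₀)/SE = (53.07−50)/0.7698 = 3.9880

test statistic = 3.988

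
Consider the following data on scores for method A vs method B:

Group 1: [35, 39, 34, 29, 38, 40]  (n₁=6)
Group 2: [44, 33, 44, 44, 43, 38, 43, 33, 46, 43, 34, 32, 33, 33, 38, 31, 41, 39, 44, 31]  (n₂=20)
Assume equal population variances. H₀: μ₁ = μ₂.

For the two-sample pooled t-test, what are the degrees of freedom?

degrees of freedom = 24

df = n₁ + n₂ − 2 = 6 + 20 − 2 = 24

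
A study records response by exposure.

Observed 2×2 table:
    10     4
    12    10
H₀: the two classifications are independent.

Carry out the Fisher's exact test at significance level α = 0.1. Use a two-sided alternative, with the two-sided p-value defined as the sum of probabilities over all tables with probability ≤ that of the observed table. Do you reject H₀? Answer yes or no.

reject H₀: no

Margins: r₁=14, r₂=22, c₁=22, c₂=14, n=36
p_obs = C(14,10)·C(22,12)/C(36,22); sum pmf over tables with pmf ≤ p_obs
p-value (two-sided) = 0.48473
At α=0.1: p ≥ α → fail to reject H₀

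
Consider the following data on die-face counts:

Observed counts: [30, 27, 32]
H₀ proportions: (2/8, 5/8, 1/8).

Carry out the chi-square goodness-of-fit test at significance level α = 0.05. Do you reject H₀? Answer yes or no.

reject H₀: yes

n = 89; E_i = n·p_i = [22.25, 55.62, 11.12]
χ² = (30−22.25)²/22.25 + (27−55.62)²/55.62 + (32−11.12)²/11.12 = 56.6000
df = 2
p-value (upper-tail) = 0.00000
At α=0.05: p < α → reject H₀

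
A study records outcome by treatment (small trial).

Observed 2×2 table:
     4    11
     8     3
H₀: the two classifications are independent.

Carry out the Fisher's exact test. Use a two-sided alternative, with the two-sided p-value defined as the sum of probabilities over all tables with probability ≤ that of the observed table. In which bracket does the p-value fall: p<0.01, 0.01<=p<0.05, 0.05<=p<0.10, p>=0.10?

p-value bracket: 0.01<=p<0.05

Margins: r₁=15, r₂=11, c₁=12, c₂=14, n=26
p_obs = C(15,4)·C(11,8)/C(26,12); sum pmf over tables with pmf ≤ p_obs
p-value (two-sided) = 0.04474
→ bracket: 0.01<=p<0.05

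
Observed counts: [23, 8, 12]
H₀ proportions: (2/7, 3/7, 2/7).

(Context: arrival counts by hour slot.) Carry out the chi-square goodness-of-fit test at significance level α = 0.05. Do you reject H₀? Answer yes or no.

n = 43; E_i = n·p_i = [12.29, 18.43, 12.29]
χ² = (23−12.29)²/12.29 + (8−18.43)²/18.43 + (12−12.29)²/12.29 = 15.2519
df = 2
p-value (upper-tail) = 0.00049
At α=0.05: p < α → reject H₀

reject H₀: yes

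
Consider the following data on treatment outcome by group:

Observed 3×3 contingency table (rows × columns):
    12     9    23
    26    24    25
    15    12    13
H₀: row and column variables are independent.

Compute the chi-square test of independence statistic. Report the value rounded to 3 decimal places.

Row totals [44, 75, 40], col totals [53, 45, 61], n=159
χ² = (12−14.67)²/14.67 + (9−12.45)²/12.45 + (23−16.88)²/16.88 + (26−25.00)²/25.00 + (24−21.23)²/21.23 + (25−28.77)²/28.77 + (15−13.33)²/13.33 + (12−11.32)²/11.32 + (13−15.35)²/15.35 = 5.1657
df = 4

test statistic = 5.166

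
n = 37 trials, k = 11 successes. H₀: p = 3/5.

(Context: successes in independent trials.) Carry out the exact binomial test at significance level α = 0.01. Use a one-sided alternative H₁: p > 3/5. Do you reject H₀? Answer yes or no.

Exact binomial: n=37, k=11, p₀=3/5=0.6000
P(X≥11) from Σ C(n,i)·p₀^i·(1−p₀)^(n−i)
p-value (one-sided, H₁ greater) = 0.99995
At α=0.01: p ≥ α → fail to reject H₀

reject H₀: no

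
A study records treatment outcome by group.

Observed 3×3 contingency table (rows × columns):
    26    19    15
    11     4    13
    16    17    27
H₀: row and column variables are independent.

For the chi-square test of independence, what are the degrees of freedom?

df = (r−1)(c−1) = (3−1)·(3−1) = 4

degrees of freedom = 4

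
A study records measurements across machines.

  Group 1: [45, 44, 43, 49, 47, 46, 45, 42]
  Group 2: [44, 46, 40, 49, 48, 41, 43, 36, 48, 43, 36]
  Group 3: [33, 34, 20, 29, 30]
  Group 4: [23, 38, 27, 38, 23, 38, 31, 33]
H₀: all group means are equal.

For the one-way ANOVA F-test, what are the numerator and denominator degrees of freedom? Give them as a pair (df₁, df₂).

k = 4 groups, N = 32 total
df = (k−1, N−k) = (4−1, 32−4) = (3, 28)

degrees of freedom = [3, 28]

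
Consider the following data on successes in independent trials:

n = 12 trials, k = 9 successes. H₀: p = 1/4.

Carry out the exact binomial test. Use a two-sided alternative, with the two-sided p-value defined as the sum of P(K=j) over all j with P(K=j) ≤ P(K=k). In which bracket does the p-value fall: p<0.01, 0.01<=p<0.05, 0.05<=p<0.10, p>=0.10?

p-value bracket: p<0.01

Exact binomial: n=12, k=9, p₀=1/4=0.2500
P(X=j) = C(n,j)·p₀^j·(1−p₀)^(n−j); p = Σ P(X=j) over j with P(X=j) ≤ P(X=9)
p-value (two-sided) = 0.00039
→ bracket: p<0.01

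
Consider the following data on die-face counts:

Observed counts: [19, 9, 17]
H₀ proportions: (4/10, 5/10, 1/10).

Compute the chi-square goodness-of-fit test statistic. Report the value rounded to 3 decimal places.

n = 45; E_i = n·p_i = [18.00, 22.50, 4.50]
χ² = (19−18.00)²/18.00 + (9−22.50)²/22.50 + (17−4.50)²/4.50 = 42.8778
df = 2

test statistic = 42.878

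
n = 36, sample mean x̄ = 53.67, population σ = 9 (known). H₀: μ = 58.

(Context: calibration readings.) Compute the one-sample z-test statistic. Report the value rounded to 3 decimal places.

test statistic = -2.887

SE = σ/√n = 9/√36 = 1.5000
z = (x̄−μ₀)/SE = (53.67−58)/1.5000 = -2.8867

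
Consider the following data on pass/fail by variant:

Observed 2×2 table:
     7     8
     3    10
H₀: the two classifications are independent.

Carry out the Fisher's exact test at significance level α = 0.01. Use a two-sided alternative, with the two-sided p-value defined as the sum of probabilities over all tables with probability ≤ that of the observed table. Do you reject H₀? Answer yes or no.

Margins: r₁=15, r₂=13, c₁=10, c₂=18, n=28
p_obs = C(15,7)·C(13,3)/C(28,10); sum pmf over tables with pmf ≤ p_obs
p-value (two-sided) = 0.25431
At α=0.01: p ≥ α → fail to reject H₀

reject H₀: no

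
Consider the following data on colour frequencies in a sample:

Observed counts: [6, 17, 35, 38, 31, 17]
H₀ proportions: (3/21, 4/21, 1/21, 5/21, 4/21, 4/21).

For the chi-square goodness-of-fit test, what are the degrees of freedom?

df = k − 1 = 6 − 1 = 5

degrees of freedom = 5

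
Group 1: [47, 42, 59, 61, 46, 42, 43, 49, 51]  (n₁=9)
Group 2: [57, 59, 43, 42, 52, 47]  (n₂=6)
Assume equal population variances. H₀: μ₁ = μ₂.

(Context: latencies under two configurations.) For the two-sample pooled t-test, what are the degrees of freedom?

degrees of freedom = 13

df = n₁ + n₂ − 2 = 9 + 6 − 2 = 13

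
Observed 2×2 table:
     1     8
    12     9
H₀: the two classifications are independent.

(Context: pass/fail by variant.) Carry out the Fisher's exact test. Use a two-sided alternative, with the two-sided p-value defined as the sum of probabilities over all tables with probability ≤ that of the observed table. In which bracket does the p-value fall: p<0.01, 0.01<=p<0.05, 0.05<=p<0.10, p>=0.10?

Margins: r₁=9, r₂=21, c₁=13, c₂=17, n=30
p_obs = C(9,1)·C(21,12)/C(30,13); sum pmf over tables with pmf ≤ p_obs
p-value (two-sided) = 0.04168
→ bracket: 0.01<=p<0.05

p-value bracket: 0.01<=p<0.05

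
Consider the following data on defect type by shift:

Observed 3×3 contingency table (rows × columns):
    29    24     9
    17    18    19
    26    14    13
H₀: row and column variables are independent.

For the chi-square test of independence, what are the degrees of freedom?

degrees of freedom = 4

df = (r−1)(c−1) = (3−1)·(3−1) = 4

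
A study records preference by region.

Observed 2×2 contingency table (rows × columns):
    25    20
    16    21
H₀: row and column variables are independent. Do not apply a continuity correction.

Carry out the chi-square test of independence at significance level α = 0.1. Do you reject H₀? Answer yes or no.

Row totals [45, 37], col totals [41, 41], n=82
χ² = (25−22.50)²/22.50 + (20−22.50)²/22.50 + (16−18.50)²/18.50 + (21−18.50)²/18.50 = 1.2312
df = 1
p-value (upper-tail) = 0.26717
At α=0.1: p ≥ α → fail to reject H₀

reject H₀: no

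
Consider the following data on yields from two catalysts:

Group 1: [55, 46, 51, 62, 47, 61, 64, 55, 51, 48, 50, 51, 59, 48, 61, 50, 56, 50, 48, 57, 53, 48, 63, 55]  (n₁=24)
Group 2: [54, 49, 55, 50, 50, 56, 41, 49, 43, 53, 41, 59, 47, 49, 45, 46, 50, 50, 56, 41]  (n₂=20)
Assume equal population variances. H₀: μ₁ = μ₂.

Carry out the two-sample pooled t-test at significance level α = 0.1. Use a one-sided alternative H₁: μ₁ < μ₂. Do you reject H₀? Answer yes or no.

x̄₁=53.708, s₁=5.575, n₁=24
x̄₂=49.200, s₂=5.307, n₂=20
s_p² = [23·5.575² + 19·5.307²]/42 = 29.7657
SE = √(s_p²·(1/24+1/20)) = 1.6518
t = (53.708−49.200)/1.6518 = 2.7293
df = 42
p-value (one-sided, H₁ less) = 0.99538
At α=0.1: p ≥ α → fail to reject H₀

reject H₀: no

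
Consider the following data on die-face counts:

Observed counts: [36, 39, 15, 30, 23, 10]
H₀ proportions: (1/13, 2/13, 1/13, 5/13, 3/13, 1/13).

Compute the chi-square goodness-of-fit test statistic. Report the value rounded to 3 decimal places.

n = 153; E_i = n·p_i = [11.77, 23.54, 11.77, 58.85, 35.31, 11.77]
χ² = (36−11.77)²/11.77 + (39−23.54)²/23.54 + (15−11.77)²/11.77 + (30−58.85)²/58.85 + (23−35.31)²/35.31 + (10−11.77)²/11.77 = 79.6264
df = 5

test statistic = 79.626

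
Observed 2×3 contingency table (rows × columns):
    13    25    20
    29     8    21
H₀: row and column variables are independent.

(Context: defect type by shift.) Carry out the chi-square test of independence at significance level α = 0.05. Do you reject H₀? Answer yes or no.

reject H₀: yes

Row totals [58, 58], col totals [42, 33, 41], n=116
χ² = (13−21.00)²/21.00 + (25−16.50)²/16.50 + (20−20.50)²/20.50 + (29−21.00)²/21.00 + (8−16.50)²/16.50 + (21−20.50)²/20.50 = 14.8772
df = 2
p-value (upper-tail) = 0.00059
At α=0.05: p < α → reject H₀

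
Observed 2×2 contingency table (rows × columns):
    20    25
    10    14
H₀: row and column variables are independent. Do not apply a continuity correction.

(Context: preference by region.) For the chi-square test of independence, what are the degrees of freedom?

degrees of freedom = 1

df = (r−1)(c−1) = (2−1)·(2−1) = 1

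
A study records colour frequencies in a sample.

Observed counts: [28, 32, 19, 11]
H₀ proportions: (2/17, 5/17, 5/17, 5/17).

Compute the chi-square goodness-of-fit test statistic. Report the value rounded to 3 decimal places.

test statistic = 40.938

n = 90; E_i = n·p_i = [10.59, 26.47, 26.47, 26.47]
χ² = (28−10.59)²/10.59 + (32−26.47)²/26.47 + (19−26.47)²/26.47 + (11−26.47)²/26.47 = 40.9378
df = 3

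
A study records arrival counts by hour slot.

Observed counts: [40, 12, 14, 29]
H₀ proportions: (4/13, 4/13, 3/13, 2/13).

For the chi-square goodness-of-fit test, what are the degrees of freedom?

df = k − 1 = 4 − 1 = 3

degrees of freedom = 3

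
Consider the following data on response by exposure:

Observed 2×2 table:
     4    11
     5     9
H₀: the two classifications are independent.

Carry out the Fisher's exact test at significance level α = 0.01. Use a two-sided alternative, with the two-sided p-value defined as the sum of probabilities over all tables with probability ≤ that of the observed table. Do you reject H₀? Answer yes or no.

Margins: r₁=15, r₂=14, c₁=9, c₂=20, n=29
p_obs = C(15,4)·C(14,5)/C(29,9); sum pmf over tables with pmf ≤ p_obs
p-value (two-sided) = 0.69985
At α=0.01: p ≥ α → fail to reject H₀

reject H₀: no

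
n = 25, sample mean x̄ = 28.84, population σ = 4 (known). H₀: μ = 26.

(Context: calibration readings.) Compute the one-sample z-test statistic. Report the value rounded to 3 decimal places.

SE = σ/√n = 4/√25 = 0.8000
z = (x̄−μ₀)/SE = (28.84−26)/0.8000 = 3.5500

test statistic = 3.550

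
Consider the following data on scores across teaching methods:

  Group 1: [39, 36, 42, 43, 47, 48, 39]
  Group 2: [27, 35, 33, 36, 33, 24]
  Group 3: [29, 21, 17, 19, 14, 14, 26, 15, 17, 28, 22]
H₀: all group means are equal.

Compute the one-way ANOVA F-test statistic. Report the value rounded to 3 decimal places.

test statistic = 40.902

Group means [42.00, 31.33, 20.18], grand mean 29.333
SSB = Σnᵢ(x̄ᵢ−x̄)² = 2068.364; SSW = ΣΣ(x−x̄ᵢ)² = 530.970
MSB = 2068.364/2 = 1034.1818; MSW = 530.970/21 = 25.2843
F = MSB/MSW = 40.9022
df = (2, 21)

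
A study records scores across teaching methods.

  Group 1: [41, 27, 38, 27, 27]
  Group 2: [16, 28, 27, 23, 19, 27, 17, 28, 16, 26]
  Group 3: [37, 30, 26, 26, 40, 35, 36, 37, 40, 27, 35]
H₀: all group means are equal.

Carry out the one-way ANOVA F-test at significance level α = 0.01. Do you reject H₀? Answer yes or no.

reject H₀: yes

Group means [32.00, 22.70, 33.55], grand mean 29.077
SSB = Σnᵢ(x̄ᵢ−x̄)² = 669.019; SSW = ΣΣ(x−x̄ᵢ)² = 718.827
MSB = 669.019/2 = 334.5094; MSW = 718.827/23 = 31.2534
F = MSB/MSW = 10.7032
df = (2, 23)
p-value (upper-tail) = 0.00052
At α=0.01: p < α → reject H₀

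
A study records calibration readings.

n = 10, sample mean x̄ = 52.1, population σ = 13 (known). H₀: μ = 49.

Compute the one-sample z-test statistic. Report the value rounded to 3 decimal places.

test statistic = 0.754

SE = σ/√n = 13/√10 = 4.1110
z = (x̄−μ₀)/SE = (52.1−49)/4.1110 = 0.7541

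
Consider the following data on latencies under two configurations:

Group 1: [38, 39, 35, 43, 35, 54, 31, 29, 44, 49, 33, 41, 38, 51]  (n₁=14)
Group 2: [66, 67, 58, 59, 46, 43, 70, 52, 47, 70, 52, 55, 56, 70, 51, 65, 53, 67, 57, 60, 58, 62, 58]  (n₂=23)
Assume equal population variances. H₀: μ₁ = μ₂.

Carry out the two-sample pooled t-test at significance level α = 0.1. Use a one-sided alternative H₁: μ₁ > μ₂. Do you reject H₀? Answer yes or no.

reject H₀: no

x̄₁=40.000, s₁=7.514, n₁=14
x̄₂=58.348, s₂=7.906, n₂=23
s_p² = [13·7.514² + 22·7.906²]/35 = 60.2634
SE = √(s_p²·(1/14+1/23)) = 2.6315
t = (40.000−58.348)/2.6315 = -6.9724
df = 35
p-value (one-sided, H₁ greater) = 1.00000
At α=0.1: p ≥ α → fail to reject H₀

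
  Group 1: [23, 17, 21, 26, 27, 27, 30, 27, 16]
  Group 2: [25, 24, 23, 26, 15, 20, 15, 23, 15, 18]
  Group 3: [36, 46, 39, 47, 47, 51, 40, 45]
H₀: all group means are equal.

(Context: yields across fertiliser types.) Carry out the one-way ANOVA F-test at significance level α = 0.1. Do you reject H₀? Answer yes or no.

reject H₀: yes

Group means [23.78, 20.40, 43.88], grand mean 28.481
SSB = Σnᵢ(x̄ᵢ−x̄)² = 2747.910; SSW = ΣΣ(x−x̄ᵢ)² = 538.831
MSB = 2747.910/2 = 1373.9551; MSW = 538.831/24 = 22.4513
F = MSB/MSW = 61.1972
df = (2, 24)
p-value (upper-tail) = 0.00000
At α=0.1: p < α → reject H₀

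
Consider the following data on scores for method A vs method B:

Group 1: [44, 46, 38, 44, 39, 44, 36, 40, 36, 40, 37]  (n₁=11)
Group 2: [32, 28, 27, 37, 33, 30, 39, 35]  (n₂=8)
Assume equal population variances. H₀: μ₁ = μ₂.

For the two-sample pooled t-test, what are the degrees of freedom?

df = n₁ + n₂ − 2 = 11 + 8 − 2 = 17

degrees of freedom = 17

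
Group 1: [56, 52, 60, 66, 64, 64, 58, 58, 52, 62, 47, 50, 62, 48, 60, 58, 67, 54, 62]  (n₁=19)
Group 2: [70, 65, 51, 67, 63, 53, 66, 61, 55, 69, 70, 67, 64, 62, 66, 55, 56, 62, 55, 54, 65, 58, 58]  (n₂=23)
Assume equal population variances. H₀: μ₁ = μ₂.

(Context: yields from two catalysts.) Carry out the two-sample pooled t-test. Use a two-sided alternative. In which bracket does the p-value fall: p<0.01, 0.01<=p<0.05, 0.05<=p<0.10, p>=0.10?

x̄₁=57.895, s₁=6.008, n₁=19
x̄₂=61.391, s₂=5.860, n₂=23
s_p² = [18·6.008² + 22·5.860²]/40 = 35.1317
SE = √(s_p²·(1/19+1/23)) = 1.8375
t = (57.895−61.391)/1.8375 = -1.9029
df = 40
p-value (two-sided) = 0.06427
→ bracket: 0.05<=p<0.10

p-value bracket: 0.05<=p<0.10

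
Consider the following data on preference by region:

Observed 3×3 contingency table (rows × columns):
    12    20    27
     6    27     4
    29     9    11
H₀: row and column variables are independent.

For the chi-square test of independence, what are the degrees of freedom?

degrees of freedom = 4

df = (r−1)(c−1) = (3−1)·(3−1) = 4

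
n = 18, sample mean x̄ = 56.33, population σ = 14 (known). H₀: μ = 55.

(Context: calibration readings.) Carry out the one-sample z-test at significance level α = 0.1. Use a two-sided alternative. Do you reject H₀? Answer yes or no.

reject H₀: no

SE = σ/√n = 14/√18 = 3.2998
z = (x̄−μ₀)/SE = (56.33−55)/3.2998 = 0.4031
p-value (two-sided) = 0.68691
At α=0.1: p ≥ α → fail to reject H₀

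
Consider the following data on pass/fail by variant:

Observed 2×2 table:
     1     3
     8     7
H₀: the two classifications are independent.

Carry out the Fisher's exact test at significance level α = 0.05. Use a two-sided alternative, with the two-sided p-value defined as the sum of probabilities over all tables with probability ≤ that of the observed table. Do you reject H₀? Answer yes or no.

Margins: r₁=4, r₂=15, c₁=9, c₂=10, n=19
p_obs = C(4,1)·C(15,8)/C(19,9); sum pmf over tables with pmf ≤ p_obs
p-value (two-sided) = 0.58204
At α=0.05: p ≥ α → fail to reject H₀

reject H₀: no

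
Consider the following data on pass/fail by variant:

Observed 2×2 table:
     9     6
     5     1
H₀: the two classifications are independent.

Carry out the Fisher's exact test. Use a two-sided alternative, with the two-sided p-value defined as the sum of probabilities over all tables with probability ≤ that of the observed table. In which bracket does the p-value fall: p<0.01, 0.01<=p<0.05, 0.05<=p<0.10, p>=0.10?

Margins: r₁=15, r₂=6, c₁=14, c₂=7, n=21
p_obs = C(15,9)·C(6,5)/C(21,14); sum pmf over tables with pmf ≤ p_obs
p-value (two-sided) = 0.61262
→ bracket: p>=0.10

p-value bracket: p>=0.10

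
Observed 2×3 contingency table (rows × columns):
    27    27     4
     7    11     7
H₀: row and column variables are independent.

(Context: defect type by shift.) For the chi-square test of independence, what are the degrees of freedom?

degrees of freedom = 2

df = (r−1)(c−1) = (2−1)·(3−1) = 2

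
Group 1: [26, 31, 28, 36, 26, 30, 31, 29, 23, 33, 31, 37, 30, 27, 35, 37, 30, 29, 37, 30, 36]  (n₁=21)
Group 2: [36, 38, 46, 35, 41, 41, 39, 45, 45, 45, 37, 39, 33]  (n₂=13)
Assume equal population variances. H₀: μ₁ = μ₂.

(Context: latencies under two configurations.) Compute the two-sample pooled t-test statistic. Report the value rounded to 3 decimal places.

test statistic = -6.136

x̄₁=31.048, s₁=4.056, n₁=21
x̄₂=40.000, s₂=4.262, n₂=13
s_p² = [20·4.056² + 12·4.262²]/32 = 17.0923
SE = √(s_p²·(1/21+1/13)) = 1.4590
t = (31.048−40.000)/1.4590 = -6.1359
df = 32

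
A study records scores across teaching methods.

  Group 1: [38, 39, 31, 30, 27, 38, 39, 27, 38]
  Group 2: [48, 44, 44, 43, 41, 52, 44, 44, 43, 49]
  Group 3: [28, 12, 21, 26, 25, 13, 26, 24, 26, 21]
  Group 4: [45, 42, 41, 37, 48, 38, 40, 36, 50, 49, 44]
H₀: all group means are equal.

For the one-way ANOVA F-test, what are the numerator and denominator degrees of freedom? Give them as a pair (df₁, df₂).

k = 4 groups, N = 40 total
df = (k−1, N−k) = (4−1, 40−4) = (3, 36)

degrees of freedom = [3, 36]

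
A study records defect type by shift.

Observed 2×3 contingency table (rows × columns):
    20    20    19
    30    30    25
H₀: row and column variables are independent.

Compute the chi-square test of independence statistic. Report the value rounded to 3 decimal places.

Row totals [59, 85], col totals [50, 50, 44], n=144
χ² = (20−20.49)²/20.49 + (20−20.49)²/20.49 + (19−18.03)²/18.03 + (30−29.51)²/29.51 + (30−29.51)²/29.51 + (25−25.97)²/25.97 = 0.1279
df = 2

test statistic = 0.128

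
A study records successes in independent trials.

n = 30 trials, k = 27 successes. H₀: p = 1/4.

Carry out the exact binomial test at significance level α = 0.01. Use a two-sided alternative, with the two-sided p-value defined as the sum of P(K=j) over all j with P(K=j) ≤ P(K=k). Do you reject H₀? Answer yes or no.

reject H₀: yes

Exact binomial: n=30, k=27, p₀=1/4=0.2500
P(X=j) = C(n,j)·p₀^j·(1−p₀)^(n−j); p = Σ P(X=j) over j with P(X=j) ≤ P(X=27)
p-value (two-sided) = 0.00000
At α=0.01: p < α → reject H₀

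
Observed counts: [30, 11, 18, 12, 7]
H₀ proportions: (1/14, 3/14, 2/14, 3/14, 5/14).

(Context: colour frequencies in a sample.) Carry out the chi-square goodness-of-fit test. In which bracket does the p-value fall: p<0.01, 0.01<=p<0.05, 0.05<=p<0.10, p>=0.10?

n = 78; E_i = n·p_i = [5.57, 16.71, 11.14, 16.71, 27.86]
χ² = (30−5.57)²/5.57 + (11−16.71)²/16.71 + (18−11.14)²/11.14 + (12−16.71)²/16.71 + (7−27.86)²/27.86 = 130.2291
df = 4
p-value (upper-tail) = 0.00000
→ bracket: p<0.01

p-value bracket: p<0.01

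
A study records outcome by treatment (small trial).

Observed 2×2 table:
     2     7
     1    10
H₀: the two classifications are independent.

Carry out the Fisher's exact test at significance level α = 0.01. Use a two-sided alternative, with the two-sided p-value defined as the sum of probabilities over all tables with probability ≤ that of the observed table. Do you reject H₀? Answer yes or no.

Margins: r₁=9, r₂=11, c₁=3, c₂=17, n=20
p_obs = C(9,2)·C(11,1)/C(20,3); sum pmf over tables with pmf ≤ p_obs
p-value (two-sided) = 0.56579
At α=0.01: p ≥ α → fail to reject H₀

reject H₀: no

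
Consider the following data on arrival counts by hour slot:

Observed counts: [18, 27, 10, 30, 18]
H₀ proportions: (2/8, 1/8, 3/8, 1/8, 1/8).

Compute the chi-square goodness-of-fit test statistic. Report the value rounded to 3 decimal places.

n = 103; E_i = n·p_i = [25.75, 12.88, 38.62, 12.88, 12.88]
χ² = (18−25.75)²/25.75 + (27−12.88)²/12.88 + (10−38.62)²/38.62 + (30−12.88)²/12.88 + (18−12.88)²/12.88 = 63.8608
df = 4

test statistic = 63.861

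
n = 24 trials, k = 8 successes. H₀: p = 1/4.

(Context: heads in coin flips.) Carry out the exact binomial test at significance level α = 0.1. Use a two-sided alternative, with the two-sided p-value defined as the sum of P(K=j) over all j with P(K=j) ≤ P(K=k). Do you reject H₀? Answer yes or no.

Exact binomial: n=24, k=8, p₀=1/4=0.2500
P(X=j) = C(n,j)·p₀^j·(1−p₀)^(n−j); p = Σ P(X=j) over j with P(X=j) ≤ P(X=8)
p-value (two-sided) = 0.34881
At α=0.1: p ≥ α → fail to reject H₀

reject H₀: no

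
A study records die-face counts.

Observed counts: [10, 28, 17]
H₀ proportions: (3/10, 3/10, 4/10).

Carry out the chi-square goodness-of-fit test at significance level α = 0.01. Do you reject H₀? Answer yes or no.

reject H₀: yes

n = 55; E_i = n·p_i = [16.50, 16.50, 22.00]
χ² = (10−16.50)²/16.50 + (28−16.50)²/16.50 + (17−22.00)²/22.00 = 11.7121
df = 2
p-value (upper-tail) = 0.00286
At α=0.01: p < α → reject H₀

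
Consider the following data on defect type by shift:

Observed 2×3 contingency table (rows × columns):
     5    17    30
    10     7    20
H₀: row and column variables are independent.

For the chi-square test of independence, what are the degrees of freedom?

df = (r−1)(c−1) = (2−1)·(3−1) = 2

degrees of freedom = 2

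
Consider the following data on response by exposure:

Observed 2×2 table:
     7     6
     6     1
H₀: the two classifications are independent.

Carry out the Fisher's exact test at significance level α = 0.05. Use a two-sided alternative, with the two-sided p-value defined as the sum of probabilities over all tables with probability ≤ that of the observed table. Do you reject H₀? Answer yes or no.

Margins: r₁=13, r₂=7, c₁=13, c₂=7, n=20
p_obs = C(13,7)·C(7,6)/C(20,13); sum pmf over tables with pmf ≤ p_obs
p-value (two-sided) = 0.32853
At α=0.05: p ≥ α → fail to reject H₀

reject H₀: no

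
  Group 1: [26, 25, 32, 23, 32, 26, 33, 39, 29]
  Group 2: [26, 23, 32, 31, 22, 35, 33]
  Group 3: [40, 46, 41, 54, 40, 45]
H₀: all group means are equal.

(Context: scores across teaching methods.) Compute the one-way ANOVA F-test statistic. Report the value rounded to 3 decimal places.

Group means [29.44, 28.86, 44.33], grand mean 33.318
SSB = Σnᵢ(x̄ᵢ−x̄)² = 1002.360; SSW = ΣΣ(x−x̄ᵢ)² = 506.413
MSB = 1002.360/2 = 501.1800; MSW = 506.413/19 = 26.6533
F = MSB/MSW = 18.8037
df = (2, 19)

test statistic = 18.804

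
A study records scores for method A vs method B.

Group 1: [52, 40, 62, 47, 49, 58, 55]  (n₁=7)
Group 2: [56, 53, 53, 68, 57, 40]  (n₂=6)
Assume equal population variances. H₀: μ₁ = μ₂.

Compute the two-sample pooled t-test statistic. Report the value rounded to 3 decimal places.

test statistic = -0.584

x̄₁=51.857, s₁=7.335, n₁=7
x̄₂=54.500, s₂=9.006, n₂=6
s_p² = [6·7.335² + 5·9.006²]/11 = 66.2143
SE = √(s_p²·(1/7+1/6)) = 4.5271
t = (51.857−54.500)/4.5271 = -0.5838
df = 11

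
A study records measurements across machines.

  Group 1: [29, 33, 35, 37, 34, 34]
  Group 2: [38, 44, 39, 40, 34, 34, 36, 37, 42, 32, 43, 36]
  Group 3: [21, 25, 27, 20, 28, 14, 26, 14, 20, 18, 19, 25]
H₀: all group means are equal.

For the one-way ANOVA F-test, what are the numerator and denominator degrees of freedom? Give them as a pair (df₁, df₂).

degrees of freedom = [2, 27]

k = 3 groups, N = 30 total
df = (k−1, N−k) = (3−1, 30−3) = (2, 27)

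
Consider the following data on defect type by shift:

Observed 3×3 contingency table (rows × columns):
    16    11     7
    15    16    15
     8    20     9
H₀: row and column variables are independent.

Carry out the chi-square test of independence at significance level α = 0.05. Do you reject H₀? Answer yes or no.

Row totals [34, 46, 37], col totals [39, 47, 31], n=117
χ² = (16−11.33)²/11.33 + (11−13.66)²/13.66 + (7−9.01)²/9.01 + (15−15.33)²/15.33 + (16−18.48)²/18.48 + (15−12.19)²/12.19 + (8−12.33)²/12.33 + (20−14.86)²/14.86 + (9−9.80)²/9.80 = 7.2388
df = 4
p-value (upper-tail) = 0.12379
At α=0.05: p ≥ α → fail to reject H₀

reject H₀: no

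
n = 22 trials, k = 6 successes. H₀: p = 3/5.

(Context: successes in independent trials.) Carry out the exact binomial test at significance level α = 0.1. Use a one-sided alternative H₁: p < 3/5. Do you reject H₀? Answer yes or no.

Exact binomial: n=22, k=6, p₀=3/5=0.6000
P(X≤6) from Σ C(n,i)·p₀^i·(1−p₀)^(n−i)
p-value (one-sided, H₁ less) = 0.00192
At α=0.1: p < α → reject H₀

reject H₀: yes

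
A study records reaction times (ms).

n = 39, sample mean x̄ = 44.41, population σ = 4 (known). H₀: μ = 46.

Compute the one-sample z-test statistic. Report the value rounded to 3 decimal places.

SE = σ/√n = 4/√39 = 0.6405
z = (x̄−μ₀)/SE = (44.41−46)/0.6405 = -2.4824

test statistic = -2.482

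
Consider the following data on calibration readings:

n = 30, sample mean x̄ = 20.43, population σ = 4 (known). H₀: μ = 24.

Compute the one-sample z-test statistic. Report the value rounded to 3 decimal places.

SE = σ/√n = 4/√30 = 0.7303
z = (x̄−μ₀)/SE = (20.43−24)/0.7303 = -4.8884

test statistic = -4.888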